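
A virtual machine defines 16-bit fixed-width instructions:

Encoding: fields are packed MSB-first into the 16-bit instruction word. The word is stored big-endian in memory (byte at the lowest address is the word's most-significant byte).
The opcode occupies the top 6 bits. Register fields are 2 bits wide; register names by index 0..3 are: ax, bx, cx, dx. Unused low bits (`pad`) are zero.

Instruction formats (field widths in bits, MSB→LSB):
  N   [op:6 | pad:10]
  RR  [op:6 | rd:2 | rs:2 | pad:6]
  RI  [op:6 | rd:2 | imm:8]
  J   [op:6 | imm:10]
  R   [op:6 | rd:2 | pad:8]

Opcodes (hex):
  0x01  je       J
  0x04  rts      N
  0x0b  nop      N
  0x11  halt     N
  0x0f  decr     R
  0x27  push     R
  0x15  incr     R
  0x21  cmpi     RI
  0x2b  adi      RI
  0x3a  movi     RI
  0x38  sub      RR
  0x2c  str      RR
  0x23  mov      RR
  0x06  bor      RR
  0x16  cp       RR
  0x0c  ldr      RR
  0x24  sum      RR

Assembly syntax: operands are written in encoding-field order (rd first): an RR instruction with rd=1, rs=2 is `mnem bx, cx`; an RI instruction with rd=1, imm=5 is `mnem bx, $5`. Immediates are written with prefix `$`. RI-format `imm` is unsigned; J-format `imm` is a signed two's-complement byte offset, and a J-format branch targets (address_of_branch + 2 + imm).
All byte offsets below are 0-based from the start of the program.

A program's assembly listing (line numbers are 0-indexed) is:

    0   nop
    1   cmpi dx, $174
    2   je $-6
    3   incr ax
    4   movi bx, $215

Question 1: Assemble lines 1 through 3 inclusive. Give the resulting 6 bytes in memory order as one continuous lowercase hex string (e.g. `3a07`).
87ae07fa5400

1. cmpi fields op=0x21:6|rd=3:2|imm=174:8 → word 87aeh → 87 ae
2. je fields op=0x1:6|imm=-6:10 → word 07fah → 07 fa
3. incr fields op=0x15:6|rd=0:2|pad=0:8 → word 5400h → 54 00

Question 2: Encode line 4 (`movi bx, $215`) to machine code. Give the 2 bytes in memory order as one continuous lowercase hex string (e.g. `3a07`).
L4: movi op=0x3a:6|rd=1:2|imm=215:8 ⇒ 0xe9d7 ⇒ big e9 d7

e9d7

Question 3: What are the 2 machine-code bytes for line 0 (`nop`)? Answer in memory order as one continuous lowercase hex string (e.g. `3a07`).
line 0 (nop): pack op=0xb:6|pad=0:10 = 0x2c00; big→ 2c 00

2c00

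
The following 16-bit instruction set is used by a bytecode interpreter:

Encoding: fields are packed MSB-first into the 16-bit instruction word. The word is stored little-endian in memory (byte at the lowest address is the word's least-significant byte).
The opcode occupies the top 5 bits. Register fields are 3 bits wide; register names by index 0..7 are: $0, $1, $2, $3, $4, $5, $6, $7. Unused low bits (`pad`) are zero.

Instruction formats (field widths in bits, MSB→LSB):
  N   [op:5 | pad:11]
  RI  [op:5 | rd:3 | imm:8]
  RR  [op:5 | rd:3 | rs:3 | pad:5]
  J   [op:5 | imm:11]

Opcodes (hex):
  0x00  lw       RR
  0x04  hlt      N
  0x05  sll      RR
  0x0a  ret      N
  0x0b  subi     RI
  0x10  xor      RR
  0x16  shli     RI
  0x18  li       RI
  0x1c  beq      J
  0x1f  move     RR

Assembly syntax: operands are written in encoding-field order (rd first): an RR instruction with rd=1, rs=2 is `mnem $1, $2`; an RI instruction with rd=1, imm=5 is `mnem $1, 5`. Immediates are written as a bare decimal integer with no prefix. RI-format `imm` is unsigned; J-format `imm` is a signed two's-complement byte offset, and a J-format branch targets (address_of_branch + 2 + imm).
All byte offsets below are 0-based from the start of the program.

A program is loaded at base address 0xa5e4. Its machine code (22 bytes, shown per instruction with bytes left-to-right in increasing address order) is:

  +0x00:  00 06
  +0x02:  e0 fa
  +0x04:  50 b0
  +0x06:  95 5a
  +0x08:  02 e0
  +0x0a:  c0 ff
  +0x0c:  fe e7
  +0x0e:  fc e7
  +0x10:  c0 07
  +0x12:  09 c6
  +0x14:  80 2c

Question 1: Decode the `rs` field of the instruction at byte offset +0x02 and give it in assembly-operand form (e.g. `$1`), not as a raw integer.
+0x02: e0 fa ⇒ word 0xfae0 (little)
  op=0xfae0>>11=0x1f ⇒ move (RR)
  [10:8] rd=2 = $2
  [7:5] rs=7 = $7

$7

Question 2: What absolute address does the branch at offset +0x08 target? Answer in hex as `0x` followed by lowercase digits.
0xa5f0

+0x08: 02 e0 ⇒ word 0xe002 (little)
  opcode bits[15:11]=0x1c: beq/J
  [10:0] imm=2 = 2
  target = base 0xa5e4 + off 0x08 + 2 + imm 2 = 0xa5f0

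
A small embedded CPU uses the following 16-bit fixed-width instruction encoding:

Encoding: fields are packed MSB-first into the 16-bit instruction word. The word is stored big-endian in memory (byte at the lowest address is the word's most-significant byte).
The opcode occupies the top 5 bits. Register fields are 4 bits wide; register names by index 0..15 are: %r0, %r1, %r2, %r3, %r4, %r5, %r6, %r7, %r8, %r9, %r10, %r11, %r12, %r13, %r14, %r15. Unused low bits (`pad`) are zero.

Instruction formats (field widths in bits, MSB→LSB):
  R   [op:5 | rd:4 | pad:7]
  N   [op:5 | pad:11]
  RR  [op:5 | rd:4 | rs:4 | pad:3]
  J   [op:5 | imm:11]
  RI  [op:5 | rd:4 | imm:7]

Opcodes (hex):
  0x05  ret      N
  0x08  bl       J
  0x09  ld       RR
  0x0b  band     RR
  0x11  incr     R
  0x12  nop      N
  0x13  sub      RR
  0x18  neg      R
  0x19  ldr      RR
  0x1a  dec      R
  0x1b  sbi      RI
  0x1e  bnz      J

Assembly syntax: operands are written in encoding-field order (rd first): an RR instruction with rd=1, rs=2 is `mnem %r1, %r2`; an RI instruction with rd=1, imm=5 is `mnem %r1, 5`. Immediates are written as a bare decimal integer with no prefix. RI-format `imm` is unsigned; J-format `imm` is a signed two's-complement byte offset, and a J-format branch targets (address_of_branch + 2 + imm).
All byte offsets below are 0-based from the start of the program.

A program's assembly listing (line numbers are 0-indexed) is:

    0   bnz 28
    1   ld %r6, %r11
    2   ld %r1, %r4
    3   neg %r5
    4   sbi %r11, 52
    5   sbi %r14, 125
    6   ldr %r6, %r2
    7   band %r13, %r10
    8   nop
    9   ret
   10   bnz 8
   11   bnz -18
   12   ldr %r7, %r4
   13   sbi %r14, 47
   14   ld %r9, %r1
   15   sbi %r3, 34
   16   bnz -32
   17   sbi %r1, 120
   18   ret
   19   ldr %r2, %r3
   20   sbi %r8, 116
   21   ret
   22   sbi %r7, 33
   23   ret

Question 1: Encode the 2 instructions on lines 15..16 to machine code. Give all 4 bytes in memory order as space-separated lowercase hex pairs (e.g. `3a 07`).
line 15 (sbi): pack op=0x1b:5|rd=3:4|imm=34:7 = 0xd9a2; big→ d9 a2
line 16 (bnz): pack op=0x1e:5|imm=-32:11 = 0xf7e0; big→ f7 e0

d9 a2 f7 e0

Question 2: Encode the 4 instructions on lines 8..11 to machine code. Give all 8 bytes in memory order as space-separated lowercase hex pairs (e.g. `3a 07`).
line 8 (nop): pack op=0x12:5|pad=0:11 = 0x9000; big→ 90 00
line 9 (ret): pack op=0x5:5|pad=0:11 = 0x2800; big→ 28 00
line 10 (bnz): pack op=0x1e:5|imm=8:11 = 0xf008; big→ f0 08
line 11 (bnz): pack op=0x1e:5|imm=-18:11 = 0xf7ee; big→ f7 ee

90 00 28 00 f0 08 f7 ee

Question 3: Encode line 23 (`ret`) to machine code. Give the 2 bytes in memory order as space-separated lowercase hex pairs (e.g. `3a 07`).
28 00

23. ret fields op=0x5:5|pad=0:11 → word 2800h → 28 00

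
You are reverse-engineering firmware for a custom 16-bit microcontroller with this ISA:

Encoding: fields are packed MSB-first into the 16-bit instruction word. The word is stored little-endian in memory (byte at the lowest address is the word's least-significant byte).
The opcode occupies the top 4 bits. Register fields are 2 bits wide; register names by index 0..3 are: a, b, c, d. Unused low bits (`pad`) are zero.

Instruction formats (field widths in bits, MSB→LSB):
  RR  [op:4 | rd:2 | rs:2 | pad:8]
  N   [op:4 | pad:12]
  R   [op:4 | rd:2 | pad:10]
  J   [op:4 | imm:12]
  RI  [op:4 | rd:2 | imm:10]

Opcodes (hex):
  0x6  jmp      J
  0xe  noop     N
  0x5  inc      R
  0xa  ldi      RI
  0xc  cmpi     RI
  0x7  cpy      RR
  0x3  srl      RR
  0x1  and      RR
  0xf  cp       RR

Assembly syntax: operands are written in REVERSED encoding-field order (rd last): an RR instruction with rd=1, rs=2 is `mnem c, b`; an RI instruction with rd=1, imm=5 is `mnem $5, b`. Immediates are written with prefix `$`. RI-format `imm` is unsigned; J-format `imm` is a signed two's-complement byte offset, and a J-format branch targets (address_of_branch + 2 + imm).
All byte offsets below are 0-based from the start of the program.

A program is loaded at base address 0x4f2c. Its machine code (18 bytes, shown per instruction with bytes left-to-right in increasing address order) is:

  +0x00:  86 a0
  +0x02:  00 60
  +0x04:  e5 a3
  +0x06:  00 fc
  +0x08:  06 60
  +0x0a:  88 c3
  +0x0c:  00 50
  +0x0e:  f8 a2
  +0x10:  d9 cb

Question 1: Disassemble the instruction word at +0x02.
off 0x02: read 00 60 as little → 0x6000
  top 4b → 0x6 → jmp [J]
  imm@[11:0]=0x0 ⇒ $0

jmp $0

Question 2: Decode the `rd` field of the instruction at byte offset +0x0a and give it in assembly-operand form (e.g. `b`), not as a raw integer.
a

@+0a  little-endian(88 c3) = 0xc388
  op=0xc388>>12=0xc ⇒ cmpi (RI)
  rd: (w>>10)&0x3=0x0 → a
  imm: (w>>0)&0x3ff=0x388 → $904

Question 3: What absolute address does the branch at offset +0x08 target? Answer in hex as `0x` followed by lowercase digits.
0x4f3c

@+08  little-endian(06 60) = 0x6006
  op=0x6006>>12=0x6 ⇒ jmp (J)
  imm@[11:0]=0x6 ⇒ $6
  target = base 0x4f2c + off 0x08 + 2 + imm 6 = 0x4f3c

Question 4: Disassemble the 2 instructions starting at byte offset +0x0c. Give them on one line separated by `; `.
inc a; ldi $760, a

[0c] 00 50 → 0x5000
  op=0x5000>>12=0x5 ⇒ inc (R)
  rd@[11:10]=0x0 ⇒ a
[0e] f8 a2 → 0xa2f8
  op=0xa2f8>>12=0xa ⇒ ldi (RI)
  rd@[11:10]=0x0 ⇒ a
  imm@[9:0]=0x2f8 ⇒ $760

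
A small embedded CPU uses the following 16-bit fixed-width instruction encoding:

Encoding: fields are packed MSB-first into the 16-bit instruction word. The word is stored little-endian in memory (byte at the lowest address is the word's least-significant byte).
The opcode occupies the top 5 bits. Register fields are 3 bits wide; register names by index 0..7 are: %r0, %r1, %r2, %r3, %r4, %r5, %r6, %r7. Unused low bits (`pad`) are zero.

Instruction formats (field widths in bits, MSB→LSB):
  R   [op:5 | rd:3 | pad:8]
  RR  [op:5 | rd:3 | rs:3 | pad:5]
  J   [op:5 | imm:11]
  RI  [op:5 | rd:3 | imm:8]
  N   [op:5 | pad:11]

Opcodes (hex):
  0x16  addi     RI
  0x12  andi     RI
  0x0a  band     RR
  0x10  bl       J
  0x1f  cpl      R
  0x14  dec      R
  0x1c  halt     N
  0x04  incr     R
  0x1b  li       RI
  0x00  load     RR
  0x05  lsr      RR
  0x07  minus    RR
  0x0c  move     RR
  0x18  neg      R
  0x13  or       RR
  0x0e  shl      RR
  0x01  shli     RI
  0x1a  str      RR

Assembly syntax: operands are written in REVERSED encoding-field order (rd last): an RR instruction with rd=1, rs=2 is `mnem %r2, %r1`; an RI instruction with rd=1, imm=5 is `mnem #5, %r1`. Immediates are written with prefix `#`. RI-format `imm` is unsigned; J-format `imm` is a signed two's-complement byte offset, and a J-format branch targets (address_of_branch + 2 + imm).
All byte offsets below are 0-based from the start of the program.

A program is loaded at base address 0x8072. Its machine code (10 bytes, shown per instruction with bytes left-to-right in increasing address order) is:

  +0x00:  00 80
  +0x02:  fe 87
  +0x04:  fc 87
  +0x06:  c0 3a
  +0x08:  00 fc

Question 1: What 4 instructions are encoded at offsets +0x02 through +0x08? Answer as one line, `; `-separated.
bl #-2; bl #-4; minus %r6, %r2; cpl %r4

+0x02: fe 87 ⇒ word 0x87fe (little)
  op=0x87fe>>11=0x10 ⇒ bl (J)
  [10:0] imm=2046 (s11→-2) = #-2
+0x04: fc 87 ⇒ word 0x87fc (little)
  op=0x87fc>>11=0x10 ⇒ bl (J)
  [10:0] imm=2044 (s11→-4) = #-4
+0x06: c0 3a ⇒ word 0x3ac0 (little)
  op=0x3ac0>>11=0x7 ⇒ minus (RR)
  [10:8] rd=2 = %r2
  [7:5] rs=6 = %r6
+0x08: 00 fc ⇒ word 0xfc00 (little)
  op=0xfc00>>11=0x1f ⇒ cpl (R)
  [10:8] rd=4 = %r4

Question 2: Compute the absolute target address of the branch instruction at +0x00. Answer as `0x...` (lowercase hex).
+0x00: 00 80 ⇒ word 0x8000 (little)
  op=0x8000>>11=0x10 ⇒ bl (J)
  imm: (w>>0)&0x7ff=0x0 → #0
  target = base 0x8072 + off 0x00 + 2 + imm 0 = 0x8074

0x8074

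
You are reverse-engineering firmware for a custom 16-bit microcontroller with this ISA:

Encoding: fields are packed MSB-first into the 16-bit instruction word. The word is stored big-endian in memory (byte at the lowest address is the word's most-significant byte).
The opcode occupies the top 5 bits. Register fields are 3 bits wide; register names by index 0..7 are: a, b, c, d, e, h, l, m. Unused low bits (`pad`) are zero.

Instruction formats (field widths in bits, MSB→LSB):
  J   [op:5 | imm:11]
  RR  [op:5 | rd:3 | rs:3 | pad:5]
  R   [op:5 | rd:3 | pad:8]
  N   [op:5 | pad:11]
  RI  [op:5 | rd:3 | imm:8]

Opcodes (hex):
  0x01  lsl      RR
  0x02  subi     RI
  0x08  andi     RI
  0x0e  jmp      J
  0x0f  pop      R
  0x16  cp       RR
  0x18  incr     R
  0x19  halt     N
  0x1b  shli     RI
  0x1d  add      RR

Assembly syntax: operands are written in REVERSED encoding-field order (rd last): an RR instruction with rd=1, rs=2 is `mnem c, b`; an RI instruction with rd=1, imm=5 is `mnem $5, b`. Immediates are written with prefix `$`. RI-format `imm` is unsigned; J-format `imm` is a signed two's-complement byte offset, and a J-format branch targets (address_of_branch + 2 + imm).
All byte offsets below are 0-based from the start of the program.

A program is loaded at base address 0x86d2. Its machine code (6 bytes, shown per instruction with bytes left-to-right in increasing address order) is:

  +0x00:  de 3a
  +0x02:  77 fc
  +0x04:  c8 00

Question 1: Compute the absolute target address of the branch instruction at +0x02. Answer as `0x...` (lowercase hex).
0x86d2

[02] 77 fc → 0x77fc
  op=0x77fc>>11=0xe ⇒ jmp (J)
  imm: (w>>0)&0x7ff=0x7fc (s11→-4) → $-4
  target = base 0x86d2 + off 0x02 + 2 + imm -4 = 0x86d2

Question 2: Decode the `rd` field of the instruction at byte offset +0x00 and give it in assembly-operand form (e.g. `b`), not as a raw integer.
l

@+00  big-endian(de 3a) = 0xde3a
  op=0xde3a>>11=0x1b ⇒ shli (RI)
  rd@[10:8]=0x6 ⇒ l
  imm@[7:0]=0x3a ⇒ $58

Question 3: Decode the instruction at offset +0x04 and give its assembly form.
off 0x04: read c8 00 as big → 0xc800
  opcode bits[15:11]=0x19: halt/N

halt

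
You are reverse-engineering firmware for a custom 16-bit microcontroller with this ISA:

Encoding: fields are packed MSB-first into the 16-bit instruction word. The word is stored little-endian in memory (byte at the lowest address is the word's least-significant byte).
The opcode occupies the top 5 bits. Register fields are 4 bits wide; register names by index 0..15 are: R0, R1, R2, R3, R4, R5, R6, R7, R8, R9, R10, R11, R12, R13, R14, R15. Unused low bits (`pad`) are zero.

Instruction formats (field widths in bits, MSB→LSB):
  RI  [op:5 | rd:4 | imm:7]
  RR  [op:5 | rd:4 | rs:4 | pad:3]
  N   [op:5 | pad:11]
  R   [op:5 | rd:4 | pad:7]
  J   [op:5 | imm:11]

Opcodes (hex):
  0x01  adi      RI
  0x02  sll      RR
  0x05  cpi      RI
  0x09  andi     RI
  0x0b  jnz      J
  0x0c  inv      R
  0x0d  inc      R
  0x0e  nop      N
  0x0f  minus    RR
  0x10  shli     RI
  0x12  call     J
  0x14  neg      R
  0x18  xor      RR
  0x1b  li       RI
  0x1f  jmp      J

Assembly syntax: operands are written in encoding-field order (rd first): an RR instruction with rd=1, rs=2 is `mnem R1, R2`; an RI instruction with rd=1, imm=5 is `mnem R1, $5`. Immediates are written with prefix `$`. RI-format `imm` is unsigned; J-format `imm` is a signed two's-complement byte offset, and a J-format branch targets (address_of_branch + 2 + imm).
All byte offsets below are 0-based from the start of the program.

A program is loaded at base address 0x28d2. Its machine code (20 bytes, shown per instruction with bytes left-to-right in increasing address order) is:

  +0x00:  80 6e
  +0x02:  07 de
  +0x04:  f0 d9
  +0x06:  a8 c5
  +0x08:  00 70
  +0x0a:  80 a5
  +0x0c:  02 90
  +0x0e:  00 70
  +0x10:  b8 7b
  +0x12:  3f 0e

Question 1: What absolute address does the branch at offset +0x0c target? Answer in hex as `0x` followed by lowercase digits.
off 0x0c: read 02 90 as little → 0x9002
  opcode bits[15:11]=0x12: call/J
  imm@[10:0]=0x2 ⇒ $2
  target = base 0x28d2 + off 0x0c + 2 + imm 2 = 0x28e2

0x28e2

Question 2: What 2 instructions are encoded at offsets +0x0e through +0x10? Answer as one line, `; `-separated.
nop; minus R7, R7

[0e] 00 70 → 0x7000
  opcode bits[15:11]=0xe: nop/N
[10] b8 7b → 0x7bb8
  opcode bits[15:11]=0xf: minus/RR
  rd: (w>>7)&0xf=0x7 → R7
  rs: (w>>3)&0xf=0x7 → R7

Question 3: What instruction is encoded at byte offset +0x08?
nop

[08] 00 70 → 0x7000
  opcode bits[15:11]=0xe: nop/N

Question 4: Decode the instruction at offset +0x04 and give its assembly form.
li R3, $112

off 0x04: read f0 d9 as little → 0xd9f0
  opcode bits[15:11]=0x1b: li/RI
  [10:7] rd=3 = R3
  [6:0] imm=112 = $112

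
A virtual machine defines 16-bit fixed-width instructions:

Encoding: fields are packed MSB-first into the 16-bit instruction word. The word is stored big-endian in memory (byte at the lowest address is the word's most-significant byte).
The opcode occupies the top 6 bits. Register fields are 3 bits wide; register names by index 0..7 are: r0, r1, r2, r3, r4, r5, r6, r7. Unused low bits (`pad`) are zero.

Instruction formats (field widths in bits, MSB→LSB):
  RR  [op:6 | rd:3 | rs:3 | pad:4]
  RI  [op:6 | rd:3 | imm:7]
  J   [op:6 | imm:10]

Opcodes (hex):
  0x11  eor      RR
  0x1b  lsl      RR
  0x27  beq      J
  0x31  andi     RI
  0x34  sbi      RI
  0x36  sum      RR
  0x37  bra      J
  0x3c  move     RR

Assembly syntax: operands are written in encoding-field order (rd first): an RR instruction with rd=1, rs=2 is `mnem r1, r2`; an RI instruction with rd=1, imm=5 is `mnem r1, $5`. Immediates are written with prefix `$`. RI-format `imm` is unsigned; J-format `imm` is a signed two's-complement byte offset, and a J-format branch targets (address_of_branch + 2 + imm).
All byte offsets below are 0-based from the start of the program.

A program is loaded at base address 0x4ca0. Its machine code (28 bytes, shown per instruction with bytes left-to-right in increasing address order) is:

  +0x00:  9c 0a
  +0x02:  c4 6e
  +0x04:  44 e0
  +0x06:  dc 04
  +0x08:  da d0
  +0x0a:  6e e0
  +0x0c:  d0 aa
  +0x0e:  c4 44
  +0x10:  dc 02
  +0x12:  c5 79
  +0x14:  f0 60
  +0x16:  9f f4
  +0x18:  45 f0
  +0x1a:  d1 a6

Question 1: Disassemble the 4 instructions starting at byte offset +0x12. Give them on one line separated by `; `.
@+12  big-endian(c5 79) = 0xc579
  opcode bits[15:10]=0x31: andi/RI
  rd: (w>>7)&0x7=0x2 → r2
  imm: (w>>0)&0x7f=0x79 → $121
@+14  big-endian(f0 60) = 0xf060
  opcode bits[15:10]=0x3c: move/RR
  rd: (w>>7)&0x7=0x0 → r0
  rs: (w>>4)&0x7=0x6 → r6
@+16  big-endian(9f f4) = 0x9ff4
  opcode bits[15:10]=0x27: beq/J
  imm: (w>>0)&0x3ff=0x3f4 (s10→-12) → $-12
@+18  big-endian(45 f0) = 0x45f0
  opcode bits[15:10]=0x11: eor/RR
  rd: (w>>7)&0x7=0x3 → r3
  rs: (w>>4)&0x7=0x7 → r7

andi r2, $121; move r0, r6; beq $-12; eor r3, r7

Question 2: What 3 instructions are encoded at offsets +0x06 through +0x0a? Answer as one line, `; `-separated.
bra $4; sum r5, r5; lsl r5, r6

[06] dc 04 → 0xdc04
  op=0xdc04>>10=0x37 ⇒ bra (J)
  imm@[9:0]=0x4 ⇒ $4
[08] da d0 → 0xdad0
  op=0xdad0>>10=0x36 ⇒ sum (RR)
  rd@[9:7]=0x5 ⇒ r5
  rs@[6:4]=0x5 ⇒ r5
[0a] 6e e0 → 0x6ee0
  op=0x6ee0>>10=0x1b ⇒ lsl (RR)
  rd@[9:7]=0x5 ⇒ r5
  rs@[6:4]=0x6 ⇒ r6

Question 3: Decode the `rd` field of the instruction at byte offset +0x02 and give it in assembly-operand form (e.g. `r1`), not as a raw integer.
+0x02: c4 6e ⇒ word 0xc46e (big)
  op=0xc46e>>10=0x31 ⇒ andi (RI)
  rd: (w>>7)&0x7=0x0 → r0
  imm: (w>>0)&0x7f=0x6e → $110

r0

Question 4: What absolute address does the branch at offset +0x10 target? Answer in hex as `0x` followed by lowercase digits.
0x4cb4

+0x10: dc 02 ⇒ word 0xdc02 (big)
  top 6b → 0x37 → bra [J]
  imm: (w>>0)&0x3ff=0x2 → $2
  target = base 0x4ca0 + off 0x10 + 2 + imm 2 = 0x4cb4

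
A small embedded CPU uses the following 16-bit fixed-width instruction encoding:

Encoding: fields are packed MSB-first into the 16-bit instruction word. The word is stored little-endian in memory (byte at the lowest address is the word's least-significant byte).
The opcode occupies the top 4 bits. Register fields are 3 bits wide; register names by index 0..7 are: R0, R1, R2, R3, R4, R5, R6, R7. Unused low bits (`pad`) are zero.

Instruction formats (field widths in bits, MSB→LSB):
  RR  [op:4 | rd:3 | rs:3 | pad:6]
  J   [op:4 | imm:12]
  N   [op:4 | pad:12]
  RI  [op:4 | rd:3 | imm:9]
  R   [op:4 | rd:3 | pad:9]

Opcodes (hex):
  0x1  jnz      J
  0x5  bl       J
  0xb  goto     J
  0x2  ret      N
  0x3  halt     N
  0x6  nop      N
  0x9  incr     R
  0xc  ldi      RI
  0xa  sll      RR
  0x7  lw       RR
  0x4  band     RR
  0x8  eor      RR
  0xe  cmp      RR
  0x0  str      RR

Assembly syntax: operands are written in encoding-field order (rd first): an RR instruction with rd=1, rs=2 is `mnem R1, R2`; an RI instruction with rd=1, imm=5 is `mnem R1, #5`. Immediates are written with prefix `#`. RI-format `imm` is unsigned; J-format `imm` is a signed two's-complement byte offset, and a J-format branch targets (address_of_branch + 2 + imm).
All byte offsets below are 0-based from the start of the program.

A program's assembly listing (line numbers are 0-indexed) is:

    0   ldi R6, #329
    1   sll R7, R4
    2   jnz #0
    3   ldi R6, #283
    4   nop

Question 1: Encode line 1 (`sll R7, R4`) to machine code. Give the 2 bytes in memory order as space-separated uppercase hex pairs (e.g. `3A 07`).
00 AF

line 1 (sll): pack op=0xa:4|rd=7:3|rs=4:3|pad=0:6 = 0xaf00; little→ 00 af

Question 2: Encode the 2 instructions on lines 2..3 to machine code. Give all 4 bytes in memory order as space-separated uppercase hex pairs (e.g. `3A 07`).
00 10 1B CD

line 2 (jnz): pack op=0x1:4|imm=0:12 = 0x1000; little→ 00 10
line 3 (ldi): pack op=0xc:4|rd=6:3|imm=283:9 = 0xcd1b; little→ 1b cd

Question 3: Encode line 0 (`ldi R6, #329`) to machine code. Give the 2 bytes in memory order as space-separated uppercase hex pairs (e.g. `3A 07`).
49 CD

0. ldi fields op=0xc:4|rd=6:3|imm=329:9 → word cd49h → 49 cd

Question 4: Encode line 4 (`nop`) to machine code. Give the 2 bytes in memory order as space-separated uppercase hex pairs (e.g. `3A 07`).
4. nop fields op=0x6:4|pad=0:12 → word 6000h → 00 60

00 60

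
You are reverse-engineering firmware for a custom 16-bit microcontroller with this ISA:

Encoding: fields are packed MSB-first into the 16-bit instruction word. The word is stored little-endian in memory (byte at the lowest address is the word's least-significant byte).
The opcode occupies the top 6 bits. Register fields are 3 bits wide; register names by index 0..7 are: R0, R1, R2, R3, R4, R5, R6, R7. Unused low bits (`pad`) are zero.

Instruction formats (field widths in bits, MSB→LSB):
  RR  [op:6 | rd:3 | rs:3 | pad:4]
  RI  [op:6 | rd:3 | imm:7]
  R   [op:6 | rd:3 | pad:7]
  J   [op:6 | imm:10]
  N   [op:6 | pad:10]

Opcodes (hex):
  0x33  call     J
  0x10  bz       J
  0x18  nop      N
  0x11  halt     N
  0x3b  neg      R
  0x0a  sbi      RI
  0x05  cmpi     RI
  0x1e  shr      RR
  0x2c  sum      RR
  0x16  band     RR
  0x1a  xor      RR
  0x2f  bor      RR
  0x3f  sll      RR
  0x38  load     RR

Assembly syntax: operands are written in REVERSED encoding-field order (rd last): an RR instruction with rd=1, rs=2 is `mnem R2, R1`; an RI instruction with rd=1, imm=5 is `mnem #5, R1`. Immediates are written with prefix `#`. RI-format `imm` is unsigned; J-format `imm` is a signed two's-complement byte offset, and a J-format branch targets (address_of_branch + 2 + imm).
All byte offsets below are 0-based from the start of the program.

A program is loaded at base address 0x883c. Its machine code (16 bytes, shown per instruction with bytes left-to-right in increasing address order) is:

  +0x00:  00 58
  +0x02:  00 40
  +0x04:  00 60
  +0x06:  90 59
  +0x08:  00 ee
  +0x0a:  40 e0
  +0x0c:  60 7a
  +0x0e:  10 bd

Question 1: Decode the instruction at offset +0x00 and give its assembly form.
band R0, R0

@+00  little-endian(00 58) = 0x5800
  op=0x5800>>10=0x16 ⇒ band (RR)
  [9:7] rd=0 = R0
  [6:4] rs=0 = R0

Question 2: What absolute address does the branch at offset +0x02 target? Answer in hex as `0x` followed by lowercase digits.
0x8840

+0x02: 00 40 ⇒ word 0x4000 (little)
  top 6b → 0x10 → bz [J]
  imm@[9:0]=0x0 ⇒ #0
  target = base 0x883c + off 0x02 + 2 + imm 0 = 0x8840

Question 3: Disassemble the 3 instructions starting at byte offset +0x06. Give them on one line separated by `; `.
band R1, R3; neg R4; load R4, R0

[06] 90 59 → 0x5990
  top 6b → 0x16 → band [RR]
  rd: (w>>7)&0x7=0x3 → R3
  rs: (w>>4)&0x7=0x1 → R1
[08] 00 ee → 0xee00
  top 6b → 0x3b → neg [R]
  rd: (w>>7)&0x7=0x4 → R4
[0a] 40 e0 → 0xe040
  top 6b → 0x38 → load [RR]
  rd: (w>>7)&0x7=0x0 → R0
  rs: (w>>4)&0x7=0x4 → R4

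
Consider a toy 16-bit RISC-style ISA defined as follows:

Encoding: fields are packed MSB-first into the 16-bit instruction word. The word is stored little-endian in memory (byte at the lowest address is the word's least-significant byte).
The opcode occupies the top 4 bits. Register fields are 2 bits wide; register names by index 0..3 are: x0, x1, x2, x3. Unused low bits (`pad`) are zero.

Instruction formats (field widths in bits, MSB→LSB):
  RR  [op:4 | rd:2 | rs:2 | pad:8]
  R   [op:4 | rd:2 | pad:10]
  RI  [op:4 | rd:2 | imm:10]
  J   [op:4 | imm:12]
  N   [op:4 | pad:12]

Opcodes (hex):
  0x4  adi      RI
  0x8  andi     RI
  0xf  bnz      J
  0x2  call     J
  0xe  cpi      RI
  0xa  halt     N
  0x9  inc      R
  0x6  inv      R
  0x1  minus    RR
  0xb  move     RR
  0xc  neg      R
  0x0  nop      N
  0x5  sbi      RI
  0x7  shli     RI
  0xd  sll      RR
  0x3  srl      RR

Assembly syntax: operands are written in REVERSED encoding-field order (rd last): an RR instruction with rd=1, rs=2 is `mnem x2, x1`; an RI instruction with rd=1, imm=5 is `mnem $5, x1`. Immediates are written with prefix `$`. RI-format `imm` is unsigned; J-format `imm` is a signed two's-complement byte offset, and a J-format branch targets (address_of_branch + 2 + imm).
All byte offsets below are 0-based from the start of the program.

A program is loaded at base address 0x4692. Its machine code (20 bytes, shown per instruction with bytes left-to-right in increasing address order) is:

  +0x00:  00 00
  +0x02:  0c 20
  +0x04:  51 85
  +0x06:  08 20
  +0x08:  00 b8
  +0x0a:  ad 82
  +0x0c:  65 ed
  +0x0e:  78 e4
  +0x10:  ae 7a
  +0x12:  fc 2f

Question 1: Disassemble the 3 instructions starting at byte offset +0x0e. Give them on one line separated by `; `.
cpi $120, x1; shli $686, x2; call $-4

off 0x0e: read 78 e4 as little → 0xe478
  op=0xe478>>12=0xe ⇒ cpi (RI)
  rd@[11:10]=0x1 ⇒ x1
  imm@[9:0]=0x78 ⇒ $120
off 0x10: read ae 7a as little → 0x7aae
  op=0x7aae>>12=0x7 ⇒ shli (RI)
  rd@[11:10]=0x2 ⇒ x2
  imm@[9:0]=0x2ae ⇒ $686
off 0x12: read fc 2f as little → 0x2ffc
  op=0x2ffc>>12=0x2 ⇒ call (J)
  imm@[11:0]=0xffc (s12→-4) ⇒ $-4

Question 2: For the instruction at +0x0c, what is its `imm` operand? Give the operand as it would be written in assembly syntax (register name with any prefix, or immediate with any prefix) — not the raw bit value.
@+0c  little-endian(65 ed) = 0xed65
  opcode bits[15:12]=0xe: cpi/RI
  [11:10] rd=3 = x3
  [9:0] imm=357 = $357

$357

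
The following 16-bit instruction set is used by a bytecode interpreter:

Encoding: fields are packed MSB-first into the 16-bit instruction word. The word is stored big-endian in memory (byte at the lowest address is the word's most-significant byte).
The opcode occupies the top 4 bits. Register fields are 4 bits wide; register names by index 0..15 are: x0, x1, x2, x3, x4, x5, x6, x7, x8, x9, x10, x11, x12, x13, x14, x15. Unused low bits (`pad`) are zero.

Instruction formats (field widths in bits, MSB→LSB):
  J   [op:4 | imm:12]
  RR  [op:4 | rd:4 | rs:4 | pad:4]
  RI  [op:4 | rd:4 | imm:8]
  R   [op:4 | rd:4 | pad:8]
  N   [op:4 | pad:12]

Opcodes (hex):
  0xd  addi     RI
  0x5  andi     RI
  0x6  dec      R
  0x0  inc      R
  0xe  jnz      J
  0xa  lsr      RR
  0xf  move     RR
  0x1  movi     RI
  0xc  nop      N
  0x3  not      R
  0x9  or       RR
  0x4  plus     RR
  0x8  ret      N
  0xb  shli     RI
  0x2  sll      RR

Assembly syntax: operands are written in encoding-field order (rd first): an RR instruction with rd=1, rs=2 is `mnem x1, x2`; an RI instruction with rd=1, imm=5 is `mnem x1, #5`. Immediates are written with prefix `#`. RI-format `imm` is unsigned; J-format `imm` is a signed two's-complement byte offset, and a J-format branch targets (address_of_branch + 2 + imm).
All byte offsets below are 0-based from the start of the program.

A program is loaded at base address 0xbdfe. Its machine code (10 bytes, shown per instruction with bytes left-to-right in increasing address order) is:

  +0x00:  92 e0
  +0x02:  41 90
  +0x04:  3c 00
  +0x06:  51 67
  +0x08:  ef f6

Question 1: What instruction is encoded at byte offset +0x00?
[00] 92 e0 → 0x92e0
  top 4b → 0x9 → or [RR]
  rd@[11:8]=0x2 ⇒ x2
  rs@[7:4]=0xe ⇒ x14

or x2, x14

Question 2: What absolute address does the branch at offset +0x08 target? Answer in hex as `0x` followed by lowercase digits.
@+08  big-endian(ef f6) = 0xeff6
  top 4b → 0xe → jnz [J]
  [11:0] imm=4086 (s12→-10) = #-10
  target = base 0xbdfe + off 0x08 + 2 + imm -10 = 0xbdfe

0xbdfe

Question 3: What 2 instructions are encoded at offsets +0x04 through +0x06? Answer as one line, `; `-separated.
not x12; andi x1, #103

@+04  big-endian(3c 00) = 0x3c00
  top 4b → 0x3 → not [R]
  [11:8] rd=12 = x12
@+06  big-endian(51 67) = 0x5167
  top 4b → 0x5 → andi [RI]
  [11:8] rd=1 = x1
  [7:0] imm=103 = #103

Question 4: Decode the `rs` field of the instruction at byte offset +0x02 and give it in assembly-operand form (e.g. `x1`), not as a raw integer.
@+02  big-endian(41 90) = 0x4190
  op=0x4190>>12=0x4 ⇒ plus (RR)
  rd: (w>>8)&0xf=0x1 → x1
  rs: (w>>4)&0xf=0x9 → x9

x9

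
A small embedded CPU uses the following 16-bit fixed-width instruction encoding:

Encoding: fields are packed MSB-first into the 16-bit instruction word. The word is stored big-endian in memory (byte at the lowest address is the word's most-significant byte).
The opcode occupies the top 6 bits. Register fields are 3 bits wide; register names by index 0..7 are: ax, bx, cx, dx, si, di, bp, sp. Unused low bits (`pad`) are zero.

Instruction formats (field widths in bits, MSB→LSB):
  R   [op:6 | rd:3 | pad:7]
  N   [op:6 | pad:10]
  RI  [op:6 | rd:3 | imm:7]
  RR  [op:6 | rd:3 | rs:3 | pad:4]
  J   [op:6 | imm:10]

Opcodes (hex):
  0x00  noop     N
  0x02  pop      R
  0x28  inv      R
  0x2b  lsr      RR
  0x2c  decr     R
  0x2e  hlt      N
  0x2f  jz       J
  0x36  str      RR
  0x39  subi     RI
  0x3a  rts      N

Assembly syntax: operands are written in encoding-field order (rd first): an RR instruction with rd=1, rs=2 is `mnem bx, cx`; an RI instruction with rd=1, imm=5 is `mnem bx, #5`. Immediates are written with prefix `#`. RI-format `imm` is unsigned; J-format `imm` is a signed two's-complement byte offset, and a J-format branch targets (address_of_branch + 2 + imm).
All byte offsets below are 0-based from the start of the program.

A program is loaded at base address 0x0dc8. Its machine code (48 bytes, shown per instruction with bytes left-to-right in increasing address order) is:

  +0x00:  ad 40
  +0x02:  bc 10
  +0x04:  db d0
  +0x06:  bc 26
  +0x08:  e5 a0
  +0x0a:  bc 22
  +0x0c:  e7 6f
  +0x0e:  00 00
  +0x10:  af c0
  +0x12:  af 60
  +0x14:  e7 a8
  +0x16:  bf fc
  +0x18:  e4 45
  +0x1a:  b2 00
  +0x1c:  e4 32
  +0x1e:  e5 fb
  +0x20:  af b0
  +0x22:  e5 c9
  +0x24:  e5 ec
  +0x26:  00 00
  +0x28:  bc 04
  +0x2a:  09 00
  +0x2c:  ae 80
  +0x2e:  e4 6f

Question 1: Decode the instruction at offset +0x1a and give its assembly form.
decr si

off 0x1a: read b2 00 as big → 0xb200
  top 6b → 0x2c → decr [R]
  rd@[9:7]=0x4 ⇒ si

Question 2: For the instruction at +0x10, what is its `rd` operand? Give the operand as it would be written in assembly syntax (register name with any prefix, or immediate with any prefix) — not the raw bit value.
[10] af c0 → 0xafc0
  top 6b → 0x2b → lsr [RR]
  rd@[9:7]=0x7 ⇒ sp
  rs@[6:4]=0x4 ⇒ si

sp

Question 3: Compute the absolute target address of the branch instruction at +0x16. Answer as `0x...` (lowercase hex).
+0x16: bf fc ⇒ word 0xbffc (big)
  opcode bits[15:10]=0x2f: jz/J
  imm: (w>>0)&0x3ff=0x3fc (s10→-4) → #-4
  target = base 0x0dc8 + off 0x16 + 2 + imm -4 = 0x0ddc

0x0ddc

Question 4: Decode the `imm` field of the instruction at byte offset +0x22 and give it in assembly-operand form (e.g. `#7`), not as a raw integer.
off 0x22: read e5 c9 as big → 0xe5c9
  op=0xe5c9>>10=0x39 ⇒ subi (RI)
  [9:7] rd=3 = dx
  [6:0] imm=73 = #73

#73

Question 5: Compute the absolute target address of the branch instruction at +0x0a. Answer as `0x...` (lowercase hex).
+0x0a: bc 22 ⇒ word 0xbc22 (big)
  opcode bits[15:10]=0x2f: jz/J
  [9:0] imm=34 = #34
  target = base 0x0dc8 + off 0x0a + 2 + imm 34 = 0x0df6

0x0df6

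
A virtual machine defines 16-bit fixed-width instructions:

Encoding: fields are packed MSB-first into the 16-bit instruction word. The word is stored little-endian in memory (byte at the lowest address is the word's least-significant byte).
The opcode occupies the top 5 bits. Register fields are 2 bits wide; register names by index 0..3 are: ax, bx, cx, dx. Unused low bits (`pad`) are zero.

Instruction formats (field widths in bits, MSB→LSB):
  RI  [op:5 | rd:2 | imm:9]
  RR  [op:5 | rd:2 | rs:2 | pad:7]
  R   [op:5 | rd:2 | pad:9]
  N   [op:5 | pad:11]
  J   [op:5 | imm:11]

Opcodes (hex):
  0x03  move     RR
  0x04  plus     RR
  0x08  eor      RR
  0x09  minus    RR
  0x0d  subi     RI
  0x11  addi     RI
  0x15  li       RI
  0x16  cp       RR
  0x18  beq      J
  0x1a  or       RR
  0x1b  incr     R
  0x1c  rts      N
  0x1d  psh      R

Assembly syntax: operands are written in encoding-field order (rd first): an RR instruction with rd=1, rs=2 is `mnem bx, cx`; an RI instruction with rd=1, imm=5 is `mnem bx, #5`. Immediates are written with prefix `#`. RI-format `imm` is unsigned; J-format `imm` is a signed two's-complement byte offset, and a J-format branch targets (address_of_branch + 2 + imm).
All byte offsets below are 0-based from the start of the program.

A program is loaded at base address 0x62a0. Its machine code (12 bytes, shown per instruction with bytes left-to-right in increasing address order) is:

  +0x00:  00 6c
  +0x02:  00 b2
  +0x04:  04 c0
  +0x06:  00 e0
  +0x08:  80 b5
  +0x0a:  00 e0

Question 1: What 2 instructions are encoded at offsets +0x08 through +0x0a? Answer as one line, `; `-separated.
cp cx, dx; rts

[08] 80 b5 → 0xb580
  opcode bits[15:11]=0x16: cp/RR
  rd: (w>>9)&0x3=0x2 → cx
  rs: (w>>7)&0x3=0x3 → dx
[0a] 00 e0 → 0xe000
  opcode bits[15:11]=0x1c: rts/N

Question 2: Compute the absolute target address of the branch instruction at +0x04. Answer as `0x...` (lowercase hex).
0x62aa

+0x04: 04 c0 ⇒ word 0xc004 (little)
  opcode bits[15:11]=0x18: beq/J
  imm: (w>>0)&0x7ff=0x4 → #4
  target = base 0x62a0 + off 0x04 + 2 + imm 4 = 0x62aa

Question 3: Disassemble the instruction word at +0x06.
rts

[06] 00 e0 → 0xe000
  opcode bits[15:11]=0x1c: rts/N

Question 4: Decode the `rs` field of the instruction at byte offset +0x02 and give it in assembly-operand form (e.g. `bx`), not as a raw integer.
ax

[02] 00 b2 → 0xb200
  top 5b → 0x16 → cp [RR]
  rd: (w>>9)&0x3=0x1 → bx
  rs: (w>>7)&0x3=0x0 → ax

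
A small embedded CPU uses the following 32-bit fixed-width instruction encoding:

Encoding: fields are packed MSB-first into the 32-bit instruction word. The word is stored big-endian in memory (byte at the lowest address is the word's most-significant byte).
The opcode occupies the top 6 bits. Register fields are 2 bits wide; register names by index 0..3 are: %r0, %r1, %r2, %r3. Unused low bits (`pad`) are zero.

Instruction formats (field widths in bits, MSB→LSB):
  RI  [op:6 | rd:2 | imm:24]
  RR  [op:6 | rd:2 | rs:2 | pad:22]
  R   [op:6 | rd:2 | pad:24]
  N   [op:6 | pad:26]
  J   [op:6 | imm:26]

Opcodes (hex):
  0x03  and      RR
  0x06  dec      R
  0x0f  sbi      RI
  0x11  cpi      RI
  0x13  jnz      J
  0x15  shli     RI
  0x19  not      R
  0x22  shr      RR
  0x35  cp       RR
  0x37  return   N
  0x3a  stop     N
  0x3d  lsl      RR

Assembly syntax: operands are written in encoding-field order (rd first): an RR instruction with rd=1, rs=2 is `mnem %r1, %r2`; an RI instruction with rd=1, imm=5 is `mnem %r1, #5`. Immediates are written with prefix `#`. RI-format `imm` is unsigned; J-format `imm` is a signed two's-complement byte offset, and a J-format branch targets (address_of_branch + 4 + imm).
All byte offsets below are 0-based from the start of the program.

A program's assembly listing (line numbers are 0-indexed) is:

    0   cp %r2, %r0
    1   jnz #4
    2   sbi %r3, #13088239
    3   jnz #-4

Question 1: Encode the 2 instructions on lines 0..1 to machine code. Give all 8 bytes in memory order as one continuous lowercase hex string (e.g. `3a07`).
line 0 (cp): pack op=0x35:6|rd=2:2|rs=0:2|pad=0:22 = 0xd6000000; big→ d6 00 00 00
line 1 (jnz): pack op=0x13:6|imm=4:26 = 0x4c000004; big→ 4c 00 00 04

d60000004c000004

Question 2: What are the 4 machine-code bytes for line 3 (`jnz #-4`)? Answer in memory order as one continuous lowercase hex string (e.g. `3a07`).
L3: jnz op=0x13:6|imm=-4:26 ⇒ 0x4ffffffc ⇒ big 4f ff ff fc

4ffffffc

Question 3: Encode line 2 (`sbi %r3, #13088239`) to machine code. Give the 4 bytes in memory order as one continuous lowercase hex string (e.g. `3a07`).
2. sbi fields op=0xf:6|rd=3:2|imm=13088239:24 → word 3fc7b5efh → 3f c7 b5 ef

3fc7b5ef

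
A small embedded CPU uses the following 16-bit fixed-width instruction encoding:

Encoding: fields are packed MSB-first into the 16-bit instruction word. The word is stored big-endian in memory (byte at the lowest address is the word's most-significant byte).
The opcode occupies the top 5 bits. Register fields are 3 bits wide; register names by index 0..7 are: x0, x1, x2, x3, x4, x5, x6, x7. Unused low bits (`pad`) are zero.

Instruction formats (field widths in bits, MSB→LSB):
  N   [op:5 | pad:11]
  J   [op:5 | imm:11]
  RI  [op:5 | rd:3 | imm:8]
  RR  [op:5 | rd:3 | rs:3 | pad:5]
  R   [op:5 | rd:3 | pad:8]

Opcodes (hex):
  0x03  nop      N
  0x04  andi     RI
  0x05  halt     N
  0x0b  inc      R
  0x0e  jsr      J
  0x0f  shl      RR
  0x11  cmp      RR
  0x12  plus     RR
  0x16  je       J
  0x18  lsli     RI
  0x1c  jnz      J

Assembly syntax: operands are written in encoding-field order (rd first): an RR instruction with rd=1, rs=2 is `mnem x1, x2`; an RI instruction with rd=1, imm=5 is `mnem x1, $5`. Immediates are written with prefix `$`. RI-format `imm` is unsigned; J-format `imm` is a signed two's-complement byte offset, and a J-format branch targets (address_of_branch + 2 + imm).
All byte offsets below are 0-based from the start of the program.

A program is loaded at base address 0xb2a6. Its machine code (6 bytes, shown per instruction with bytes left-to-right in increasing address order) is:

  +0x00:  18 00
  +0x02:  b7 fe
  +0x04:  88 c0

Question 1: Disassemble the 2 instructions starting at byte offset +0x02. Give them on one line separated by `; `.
@+02  big-endian(b7 fe) = 0xb7fe
  opcode bits[15:11]=0x16: je/J
  imm@[10:0]=0x7fe (s11→-2) ⇒ $-2
@+04  big-endian(88 c0) = 0x88c0
  opcode bits[15:11]=0x11: cmp/RR
  rd@[10:8]=0x0 ⇒ x0
  rs@[7:5]=0x6 ⇒ x6

je $-2; cmp x0, x6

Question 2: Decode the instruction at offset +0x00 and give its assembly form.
nop

@+00  big-endian(18 00) = 0x1800
  opcode bits[15:11]=0x3: nop/N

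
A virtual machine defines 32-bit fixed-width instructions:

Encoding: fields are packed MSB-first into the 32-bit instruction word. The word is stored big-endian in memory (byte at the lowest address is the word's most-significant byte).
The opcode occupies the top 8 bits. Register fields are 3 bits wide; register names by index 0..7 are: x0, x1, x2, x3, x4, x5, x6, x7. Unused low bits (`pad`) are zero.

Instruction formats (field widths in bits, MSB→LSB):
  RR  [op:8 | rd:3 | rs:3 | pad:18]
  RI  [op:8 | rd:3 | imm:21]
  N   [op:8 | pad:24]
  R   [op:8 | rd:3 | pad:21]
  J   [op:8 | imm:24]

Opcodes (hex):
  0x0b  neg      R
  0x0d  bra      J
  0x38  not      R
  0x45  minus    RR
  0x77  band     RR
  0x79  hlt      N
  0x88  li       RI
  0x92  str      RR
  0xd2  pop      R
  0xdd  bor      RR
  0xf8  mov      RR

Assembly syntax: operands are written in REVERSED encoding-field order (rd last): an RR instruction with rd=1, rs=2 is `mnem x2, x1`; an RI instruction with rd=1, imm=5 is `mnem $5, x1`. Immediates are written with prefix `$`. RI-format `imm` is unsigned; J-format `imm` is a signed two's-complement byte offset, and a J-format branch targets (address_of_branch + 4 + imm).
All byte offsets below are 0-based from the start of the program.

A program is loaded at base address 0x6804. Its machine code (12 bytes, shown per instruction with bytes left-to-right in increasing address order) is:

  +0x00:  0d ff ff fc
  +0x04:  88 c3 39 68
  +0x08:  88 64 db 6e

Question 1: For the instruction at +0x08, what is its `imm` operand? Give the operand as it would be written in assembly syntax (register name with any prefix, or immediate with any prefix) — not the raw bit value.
$318318

+0x08: 88 64 db 6e ⇒ word 0x8864db6e (big)
  top 8b → 0x88 → li [RI]
  rd: (w>>21)&0x7=0x3 → x3
  imm: (w>>0)&0x1fffff=0x4db6e → $318318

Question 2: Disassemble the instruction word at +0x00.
@+00  big-endian(0d ff ff fc) = 0x0dfffffc
  top 8b → 0xd → bra [J]
  imm@[23:0]=0xfffffc (s24→-4) ⇒ $-4

bra $-4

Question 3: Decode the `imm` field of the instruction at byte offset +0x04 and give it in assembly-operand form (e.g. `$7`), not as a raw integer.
+0x04: 88 c3 39 68 ⇒ word 0x88c33968 (big)
  op=0x88c33968>>24=0x88 ⇒ li (RI)
  rd@[23:21]=0x6 ⇒ x6
  imm@[20:0]=0x33968 ⇒ $211304

$211304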